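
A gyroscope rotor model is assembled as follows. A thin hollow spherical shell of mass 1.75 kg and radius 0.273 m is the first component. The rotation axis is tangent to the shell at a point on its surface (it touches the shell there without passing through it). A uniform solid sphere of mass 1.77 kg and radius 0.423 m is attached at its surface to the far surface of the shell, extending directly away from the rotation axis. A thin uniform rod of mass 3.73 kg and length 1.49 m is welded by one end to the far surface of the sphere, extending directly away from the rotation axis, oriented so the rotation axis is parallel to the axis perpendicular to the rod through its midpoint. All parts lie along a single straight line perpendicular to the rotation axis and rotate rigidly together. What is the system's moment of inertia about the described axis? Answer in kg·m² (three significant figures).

Spherical shell: I_cm = (2/3)MR² = (2/3)(1.75)(0.273)² = 0.086951 kg·m²; centre at d = 0.273 m, so I = I_cm + Md² gives I = 0.086951 + (1.75)(0.273)² = 0.21738 kg·m².
Solid sphere: I_cm = (2/5)MR² = (2/5)(1.77)(0.423)² = 0.12668 kg·m²; centre at d = 0.273 + 0.273 + 0.423 = 0.969 m, so I = I_cm + Md² gives I = 0.12668 + (1.77)(0.969)² = 1.7886 kg·m².
Thin rod: I_cm = (1/12)ML² = (1/12)(3.73)(1.49)² = 0.69008 kg·m²; centre at d = 0.273 + 0.273 + 0.423 + 0.423 + 0.745 = 2.137 m, so I = I_cm + Md² gives I = 0.69008 + (3.73)(2.137)² = 17.724 kg·m².
Total I = 0.21738 + 1.7886 + 17.724 = 19.73 kg·m².

19.7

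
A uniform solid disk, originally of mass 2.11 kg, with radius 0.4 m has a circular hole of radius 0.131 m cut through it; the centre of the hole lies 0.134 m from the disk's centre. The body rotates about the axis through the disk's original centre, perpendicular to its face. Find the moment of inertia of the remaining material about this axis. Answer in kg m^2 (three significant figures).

Unpierced body about its centre: I₀ = (1/2)MR² = (1/2)(2.11)(0.4)² = 0.1688 kg m^2.
The removed disk has mass m = M·(r/R)² = (2.11)(0.131/0.4)² = 0.22631 kg (same uniform areal density).
Its moment of inertia about the rotation axis (parallel-axis theorem): I_hole = (1/2)mr² + md² = (1/2)(0.22631)(0.131)² + (0.22631)(0.134)² = 0.0060055 kg m^2.
Treating the hole as negative mass, I = I₀ − I_hole = 0.1688 − 0.0060055 = 0.16279 kg m^2.

0.163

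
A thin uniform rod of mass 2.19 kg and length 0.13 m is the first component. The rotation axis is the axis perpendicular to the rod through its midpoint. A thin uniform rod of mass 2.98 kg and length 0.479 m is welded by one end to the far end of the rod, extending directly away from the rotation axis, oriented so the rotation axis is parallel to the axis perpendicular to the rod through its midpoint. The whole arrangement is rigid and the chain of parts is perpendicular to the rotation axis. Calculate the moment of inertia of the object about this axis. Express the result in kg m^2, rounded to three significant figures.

Thin rod: I_cm = (1/12)ML² = (1/12)(2.19)(0.13)² = 0.0030843 kg m^2; axis through the centre, so I = 0.0030843 kg m^2.
Thin rod: I_cm = (1/12)ML² = (1/12)(2.98)(0.479)² = 0.056978 kg m^2; centre at d = 0.065 + 0.2395 = 0.3045 m, so I = I_cm + Md² gives I = 0.056978 + (2.98)(0.3045)² = 0.33328 kg m^2.
Total I = 0.0030843 + 0.33328 = 0.33637 kg m^2.

0.336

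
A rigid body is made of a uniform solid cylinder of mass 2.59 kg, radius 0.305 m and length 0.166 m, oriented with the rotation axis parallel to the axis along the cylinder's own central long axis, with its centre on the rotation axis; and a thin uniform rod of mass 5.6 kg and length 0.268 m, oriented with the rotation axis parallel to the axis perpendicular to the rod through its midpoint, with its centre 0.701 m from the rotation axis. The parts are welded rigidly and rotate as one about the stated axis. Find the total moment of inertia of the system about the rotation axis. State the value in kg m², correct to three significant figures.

2.91

Solid cylinder: I_cm = (1/2)MR² = (1/2)(2.59)(0.305)² = 0.12047 kg m²; axis through the centre, so I = 0.12047 kg m².
Thin rod: I_cm = (1/12)ML² = (1/12)(5.6)(0.268)² = 0.033518 kg m²; centre at d = 0.701 m, so the parallel axis theorem gives I = 0.033518 + (5.6)(0.701)² = 2.7854 kg m².
Total I = 0.12047 + 2.7854 = 2.9058 kg m².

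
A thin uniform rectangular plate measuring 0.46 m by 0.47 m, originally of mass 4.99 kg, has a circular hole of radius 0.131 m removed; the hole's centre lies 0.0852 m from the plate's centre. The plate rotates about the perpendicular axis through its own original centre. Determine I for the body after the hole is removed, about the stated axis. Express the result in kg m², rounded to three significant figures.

Unpierced body about its centre: I₀ = (1/12)M(a²+b²) = (1/12)(4.99)[(0.46)² + (0.47)²] = 0.17985 kg m².
The removed disk has mass m = M·πr²/(ab) = (4.99)·π(0.131)²/(0.46·0.47) = 1.2443 kg (same uniform areal density).
Its moment of inertia about the rotation axis (parallel-axis theorem): I_hole = (1/2)mr² + md² = (1/2)(1.2443)(0.131)² + (1.2443)(0.0852)² = 0.01971 kg m².
Treating the hole as negative mass, I = I₀ − I_hole = 0.17985 − 0.01971 = 0.16014 kg m².

0.160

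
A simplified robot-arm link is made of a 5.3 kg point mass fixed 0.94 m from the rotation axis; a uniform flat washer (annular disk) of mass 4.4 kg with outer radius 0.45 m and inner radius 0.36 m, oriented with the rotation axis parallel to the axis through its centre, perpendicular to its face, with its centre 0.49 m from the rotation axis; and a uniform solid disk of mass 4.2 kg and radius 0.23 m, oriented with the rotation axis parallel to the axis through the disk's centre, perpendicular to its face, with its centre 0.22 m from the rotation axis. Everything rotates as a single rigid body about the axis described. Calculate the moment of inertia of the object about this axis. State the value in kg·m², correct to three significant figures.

Point mass: I_cm = 0; centre at d = 0.94 m, so I = I_cm + Md² gives I = 0 + (5.3)(0.94)² = 4.6831 kg·m².
Annular disk: I_cm = (1/2)M(R²+r²) = (1/2)(4.4)[(0.45)² + (0.36)²] = 0.73062 kg·m²; centre at d = 0.49 m, so I = I_cm + Md² gives I = 0.73062 + (4.4)(0.49)² = 1.7871 kg·m².
Solid disk: I_cm = (1/2)MR² = (1/2)(4.2)(0.23)² = 0.11109 kg·m²; centre at d = 0.22 m, so I = I_cm + Md² gives I = 0.11109 + (4.2)(0.22)² = 0.31437 kg·m².
Total I = 4.6831 + 1.7871 + 0.31437 = 6.7845 kg·m².

6.78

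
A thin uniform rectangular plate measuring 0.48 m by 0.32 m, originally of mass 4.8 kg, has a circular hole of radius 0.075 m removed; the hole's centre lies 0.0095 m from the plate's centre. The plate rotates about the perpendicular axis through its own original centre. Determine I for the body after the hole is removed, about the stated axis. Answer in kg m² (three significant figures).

Unpierced body about its centre: I₀ = (1/12)M(a²+b²) = (1/12)(4.8)[(0.48)² + (0.32)²] = 0.13312 kg m².
The removed disk has mass m = M·πr²/(ab) = (4.8)·π(0.075)²/(0.48·0.32) = 0.55223 kg (same uniform areal density).
Its moment of inertia about the rotation axis (parallel-axis theorem): I_hole = (1/2)mr² + md² = (1/2)(0.55223)(0.075)² + (0.55223)(0.0095)² = 0.001603 kg m².
Treating the hole as negative mass, I = I₀ − I_hole = 0.13312 − 0.001603 = 0.13152 kg m².

0.132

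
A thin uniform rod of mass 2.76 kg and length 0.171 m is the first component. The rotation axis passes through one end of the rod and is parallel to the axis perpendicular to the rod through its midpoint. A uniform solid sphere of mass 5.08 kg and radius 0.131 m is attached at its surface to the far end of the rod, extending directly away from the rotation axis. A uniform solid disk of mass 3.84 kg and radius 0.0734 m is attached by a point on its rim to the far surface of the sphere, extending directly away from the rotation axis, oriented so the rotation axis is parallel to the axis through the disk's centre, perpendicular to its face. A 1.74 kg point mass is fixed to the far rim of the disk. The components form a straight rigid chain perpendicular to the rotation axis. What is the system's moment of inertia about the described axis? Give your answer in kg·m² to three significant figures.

2.11

Thin rod: I_cm = (1/12)ML² = (1/12)(2.76)(0.171)² = 0.0067254 kg·m²; centre at d = 0.0855 m, so I = I_cm + Md² gives I = 0.0067254 + (2.76)(0.0855)² = 0.026902 kg·m².
Solid sphere: I_cm = (2/5)MR² = (2/5)(5.08)(0.131)² = 0.034871 kg·m²; centre at d = 0.0855 + 0.0855 + 0.131 = 0.302 m, so I = I_cm + Md² gives I = 0.034871 + (5.08)(0.302)² = 0.49819 kg·m².
Solid disk: I_cm = (1/2)MR² = (1/2)(3.84)(0.0734)² = 0.010344 kg·m²; centre at d = 0.0855 + 0.0855 + 0.131 + 0.131 + 0.0734 = 0.5064 m, so I = I_cm + Md² gives I = 0.010344 + (3.84)(0.5064)² = 0.99508 kg·m².
Point mass: I_cm = 0; centre at d = 0.0855 + 0.0855 + 0.131 + 0.131 + 0.0734 + 0.0734 = 0.5798 m, so I = I_cm + Md² gives I = 0 + (1.74)(0.5798)² = 0.58493 kg·m².
Total I = 0.026902 + 0.49819 + 0.99508 + 0.58493 = 2.1051 kg·m².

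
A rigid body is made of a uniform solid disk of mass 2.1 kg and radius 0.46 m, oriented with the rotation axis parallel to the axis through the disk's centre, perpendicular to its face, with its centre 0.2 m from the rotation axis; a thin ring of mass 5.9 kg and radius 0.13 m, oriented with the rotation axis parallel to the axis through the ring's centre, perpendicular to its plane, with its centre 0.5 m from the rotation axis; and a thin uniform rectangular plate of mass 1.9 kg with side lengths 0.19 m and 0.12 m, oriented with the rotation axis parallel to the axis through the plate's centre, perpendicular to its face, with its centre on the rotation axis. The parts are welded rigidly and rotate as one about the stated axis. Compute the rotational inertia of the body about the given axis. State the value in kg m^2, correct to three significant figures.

Solid disk: I_cm = (1/2)MR² = (1/2)(2.1)(0.46)² = 0.22218 kg m^2; centre at d = 0.2 m, so the parallel axis theorem gives I = 0.22218 + (2.1)(0.2)² = 0.30618 kg m^2.
Thin ring: I_cm = MR² = (5.9)(0.13)² = 0.09971 kg m^2; centre at d = 0.5 m, so the parallel axis theorem gives I = 0.09971 + (5.9)(0.5)² = 1.5747 kg m^2.
Rectangular plate: I_cm = (1/12)M(a²+b²) = (1/12)(1.9)[(0.19)² + (0.12)²] = 0.0079958 kg m^2; axis through the centre, so I = 0.0079958 kg m^2.
Total I = 0.30618 + 1.5747 + 0.0079958 = 1.8889 kg m^2.

1.89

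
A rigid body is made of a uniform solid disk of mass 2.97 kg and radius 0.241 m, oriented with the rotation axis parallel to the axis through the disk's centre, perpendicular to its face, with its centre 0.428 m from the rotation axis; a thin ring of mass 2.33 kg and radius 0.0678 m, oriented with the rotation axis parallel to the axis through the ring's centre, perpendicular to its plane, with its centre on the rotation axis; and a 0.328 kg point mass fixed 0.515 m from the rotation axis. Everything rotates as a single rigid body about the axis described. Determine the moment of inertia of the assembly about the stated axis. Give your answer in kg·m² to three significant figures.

Solid disk: I_cm = (1/2)MR² = (1/2)(2.97)(0.241)² = 0.08625 kg·m²; centre at d = 0.428 m, so I = I_cm + Md² gives I = 0.08625 + (2.97)(0.428)² = 0.63031 kg·m².
Thin ring: I_cm = MR² = (2.33)(0.0678)² = 0.010711 kg·m²; axis through the centre, so I = 0.010711 kg·m².
Point mass: I_cm = 0; centre at d = 0.515 m, so I = I_cm + Md² gives I = 0 + (0.328)(0.515)² = 0.086994 kg·m².
Total I = 0.63031 + 0.010711 + 0.086994 = 0.72801 kg·m².

0.728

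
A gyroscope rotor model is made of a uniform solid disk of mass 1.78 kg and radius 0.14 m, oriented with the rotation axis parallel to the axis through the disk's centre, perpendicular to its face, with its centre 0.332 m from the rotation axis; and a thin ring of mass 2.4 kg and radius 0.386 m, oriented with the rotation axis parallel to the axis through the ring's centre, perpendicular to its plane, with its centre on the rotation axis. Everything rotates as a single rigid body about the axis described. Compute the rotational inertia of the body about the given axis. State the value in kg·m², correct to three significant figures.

0.571

Solid disk: I_cm = (1/2)MR² = (1/2)(1.78)(0.14)² = 0.017444 kg·m²; centre at d = 0.332 m, so the parallel axis theorem gives I = 0.017444 + (1.78)(0.332)² = 0.21364 kg·m².
Thin ring: I_cm = MR² = (2.4)(0.386)² = 0.35759 kg·m²; axis through the centre, so I = 0.35759 kg·m².
Total I = 0.21364 + 0.35759 = 0.57123 kg·m².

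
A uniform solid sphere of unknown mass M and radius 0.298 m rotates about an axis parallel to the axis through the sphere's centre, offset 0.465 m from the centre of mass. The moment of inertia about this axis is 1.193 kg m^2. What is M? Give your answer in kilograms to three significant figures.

4.74

I = I_cm + Md² = (2/5)MR² + Md² = M·[0.4·(0.298)² + (0.465)²] = M·0.25175.
So M = 1.193 / 0.25175 = 4.7389 kg.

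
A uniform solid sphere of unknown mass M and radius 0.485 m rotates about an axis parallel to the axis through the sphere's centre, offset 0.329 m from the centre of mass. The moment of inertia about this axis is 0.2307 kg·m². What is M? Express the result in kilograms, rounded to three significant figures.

I = I_cm + Md² = (2/5)MR² + Md² = M·[0.4·(0.485)² + (0.329)²] = M·0.20233.
So M = 0.2307 / 0.20233 = 1.1402 kg.

1.14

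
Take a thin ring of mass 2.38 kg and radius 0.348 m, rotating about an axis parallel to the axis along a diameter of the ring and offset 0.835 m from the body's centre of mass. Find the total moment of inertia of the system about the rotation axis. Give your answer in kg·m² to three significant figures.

1.80

I_cm = (1/2)MR² = (1/2)(2.38)(0.348)² = 0.14411 kg·m²; centre at d = 0.835 m, so I = I_cm + Md² gives I = 0.14411 + (2.38)(0.835)² = 1.8035 kg·m².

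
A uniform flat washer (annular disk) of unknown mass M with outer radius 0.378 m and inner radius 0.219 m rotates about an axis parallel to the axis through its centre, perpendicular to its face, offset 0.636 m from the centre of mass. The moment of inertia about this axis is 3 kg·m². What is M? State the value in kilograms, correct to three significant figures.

6.00

I = I_cm + Md² = (1/2)M(R²+r²) + Md² = M·[0.5·[(0.378)² + (0.219)²] + (0.636)²] = M·0.49992.
So M = 3 / 0.49992 = 6.001 kg.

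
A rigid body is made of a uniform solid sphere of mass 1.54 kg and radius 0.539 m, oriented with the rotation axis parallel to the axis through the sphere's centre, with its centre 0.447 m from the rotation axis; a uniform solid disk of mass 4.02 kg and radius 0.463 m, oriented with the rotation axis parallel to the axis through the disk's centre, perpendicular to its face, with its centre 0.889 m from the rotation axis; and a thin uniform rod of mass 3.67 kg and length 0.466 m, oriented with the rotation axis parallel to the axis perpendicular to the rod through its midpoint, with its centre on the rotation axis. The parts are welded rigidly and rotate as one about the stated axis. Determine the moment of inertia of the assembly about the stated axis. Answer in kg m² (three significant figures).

4.16

Solid sphere: I_cm = (2/5)MR² = (2/5)(1.54)(0.539)² = 0.17896 kg m²; centre at d = 0.447 m, so I = I_cm + Md² gives I = 0.17896 + (1.54)(0.447)² = 0.48667 kg m².
Solid disk: I_cm = (1/2)MR² = (1/2)(4.02)(0.463)² = 0.43088 kg m²; centre at d = 0.889 m, so I = I_cm + Md² gives I = 0.43088 + (4.02)(0.889)² = 3.608 kg m².
Thin rod: I_cm = (1/12)ML² = (1/12)(3.67)(0.466)² = 0.066414 kg m²; axis through the centre, so I = 0.066414 kg m².
Total I = 0.48667 + 3.608 + 0.066414 = 4.1611 kg m².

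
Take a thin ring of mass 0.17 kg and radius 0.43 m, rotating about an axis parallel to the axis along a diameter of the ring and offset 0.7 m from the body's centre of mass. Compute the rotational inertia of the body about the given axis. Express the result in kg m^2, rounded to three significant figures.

0.0990

I_cm = (1/2)MR² = (1/2)(0.17)(0.43)² = 0.015716 kg m^2; centre at d = 0.7 m, so I = I_cm + Md² gives I = 0.015716 + (0.17)(0.7)² = 0.099016 kg m^2.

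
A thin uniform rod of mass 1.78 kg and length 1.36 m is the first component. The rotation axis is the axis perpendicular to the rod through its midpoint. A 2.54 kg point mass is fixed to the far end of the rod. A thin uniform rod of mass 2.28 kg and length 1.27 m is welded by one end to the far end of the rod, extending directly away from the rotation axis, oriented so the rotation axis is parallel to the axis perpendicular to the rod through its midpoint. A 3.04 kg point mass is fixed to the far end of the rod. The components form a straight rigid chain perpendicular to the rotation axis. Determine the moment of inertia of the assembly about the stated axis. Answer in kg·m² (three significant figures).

17.3

Thin rod: I_cm = (1/12)ML² = (1/12)(1.78)(1.36)² = 0.27436 kg·m²; axis through the centre, so I = 0.27436 kg·m².
Point mass: I_cm = 0; centre at d = 0.68 m, so I = I_cm + Md² gives I = 0 + (2.54)(0.68)² = 1.1745 kg·m².
Thin rod: I_cm = (1/12)ML² = (1/12)(2.28)(1.27)² = 0.30645 kg·m²; centre at d = 0.68 + 0.635 = 1.315 m, so I = I_cm + Md² gives I = 0.30645 + (2.28)(1.315)² = 4.2491 kg·m².
Point mass: I_cm = 0; centre at d = 0.68 + 0.635 + 0.635 = 1.95 m, so I = I_cm + Md² gives I = 0 + (3.04)(1.95)² = 11.56 kg·m².
Total I = 0.27436 + 1.1745 + 4.2491 + 11.56 = 17.258 kg·m².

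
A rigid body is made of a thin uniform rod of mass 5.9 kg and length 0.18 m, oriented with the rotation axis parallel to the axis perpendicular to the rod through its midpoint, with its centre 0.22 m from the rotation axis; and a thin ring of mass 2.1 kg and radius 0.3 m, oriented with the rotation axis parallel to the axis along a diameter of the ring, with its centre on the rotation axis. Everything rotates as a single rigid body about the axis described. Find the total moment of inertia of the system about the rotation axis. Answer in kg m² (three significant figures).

0.396

Thin rod: I_cm = (1/12)ML² = (1/12)(5.9)(0.18)² = 0.01593 kg m²; centre at d = 0.22 m, so I = I_cm + Md² gives I = 0.01593 + (5.9)(0.22)² = 0.30149 kg m².
Thin ring: I_cm = (1/2)MR² = (1/2)(2.1)(0.3)² = 0.0945 kg m²; axis through the centre, so I = 0.0945 kg m².
Total I = 0.30149 + 0.0945 = 0.39599 kg m².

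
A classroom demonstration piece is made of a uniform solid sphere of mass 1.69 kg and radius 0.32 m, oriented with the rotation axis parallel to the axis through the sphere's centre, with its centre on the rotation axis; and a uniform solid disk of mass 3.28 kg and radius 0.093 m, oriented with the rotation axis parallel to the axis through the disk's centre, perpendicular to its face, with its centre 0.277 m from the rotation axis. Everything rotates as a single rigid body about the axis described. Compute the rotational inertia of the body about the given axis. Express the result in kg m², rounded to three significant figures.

Solid sphere: I_cm = (2/5)MR² = (2/5)(1.69)(0.32)² = 0.069222 kg m²; axis through the centre, so I = 0.069222 kg m².
Solid disk: I_cm = (1/2)MR² = (1/2)(3.28)(0.093)² = 0.014184 kg m²; centre at d = 0.277 m, so I = I_cm + Md² gives I = 0.014184 + (3.28)(0.277)² = 0.26586 kg m².
Total I = 0.069222 + 0.26586 = 0.33508 kg m².

0.335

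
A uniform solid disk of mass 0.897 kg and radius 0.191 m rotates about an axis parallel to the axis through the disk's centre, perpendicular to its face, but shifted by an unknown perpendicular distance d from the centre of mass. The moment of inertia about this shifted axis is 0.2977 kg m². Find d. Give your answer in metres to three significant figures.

About the centre-of-mass axis, I_cm = (1/2)MR² = (1/2)(0.897)(0.191)² = 0.016362 kg m².
Parallel axis theorem: I = I_cm + Md², so Md² = 0.2977 − 0.016362 = 0.28134 kg m².
d = √(0.28134 / 0.897) = 0.56004 m.

0.560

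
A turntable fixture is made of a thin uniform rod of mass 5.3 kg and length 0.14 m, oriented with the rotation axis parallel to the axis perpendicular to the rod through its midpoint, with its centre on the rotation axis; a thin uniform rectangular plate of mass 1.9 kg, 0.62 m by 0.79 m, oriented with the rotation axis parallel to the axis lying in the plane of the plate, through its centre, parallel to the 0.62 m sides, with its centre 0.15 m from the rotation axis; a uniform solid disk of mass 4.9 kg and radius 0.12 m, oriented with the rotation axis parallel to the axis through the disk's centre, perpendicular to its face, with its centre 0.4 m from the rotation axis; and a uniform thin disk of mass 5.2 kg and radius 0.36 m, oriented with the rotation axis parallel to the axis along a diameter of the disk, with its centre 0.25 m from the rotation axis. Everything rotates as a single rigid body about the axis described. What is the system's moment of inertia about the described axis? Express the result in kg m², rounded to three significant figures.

1.46

Thin rod: I_cm = (1/12)ML² = (1/12)(5.3)(0.14)² = 0.0086567 kg m²; axis through the centre, so I = 0.0086567 kg m².
Rectangular plate: I_cm = (1/12)Mb² = (1/12)(1.9)(0.79)² = 0.098816 kg m²; centre at d = 0.15 m, so I = I_cm + Md² gives I = 0.098816 + (1.9)(0.15)² = 0.14157 kg m².
Solid disk: I_cm = (1/2)MR² = (1/2)(4.9)(0.12)² = 0.03528 kg m²; centre at d = 0.4 m, so I = I_cm + Md² gives I = 0.03528 + (4.9)(0.4)² = 0.81928 kg m².
Thin disk: I_cm = (1/4)MR² = (1/4)(5.2)(0.36)² = 0.16848 kg m²; centre at d = 0.25 m, so I = I_cm + Md² gives I = 0.16848 + (5.2)(0.25)² = 0.49348 kg m².
Total I = 0.0086567 + 0.14157 + 0.81928 + 0.49348 = 1.463 kg m².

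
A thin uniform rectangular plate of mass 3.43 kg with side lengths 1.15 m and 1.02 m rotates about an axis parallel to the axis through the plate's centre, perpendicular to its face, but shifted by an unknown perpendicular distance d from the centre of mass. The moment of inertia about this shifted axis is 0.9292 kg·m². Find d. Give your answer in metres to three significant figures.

About the centre-of-mass axis, I_cm = (1/12)M(a²+b²) = (1/12)(3.43)[(1.15)² + (1.02)²] = 0.6754 kg·m².
Parallel axis theorem: I = I_cm + Md², so Md² = 0.9292 − 0.6754 = 0.2538 kg·m².
d = √(0.2538 / 3.43) = 0.27202 m.

0.272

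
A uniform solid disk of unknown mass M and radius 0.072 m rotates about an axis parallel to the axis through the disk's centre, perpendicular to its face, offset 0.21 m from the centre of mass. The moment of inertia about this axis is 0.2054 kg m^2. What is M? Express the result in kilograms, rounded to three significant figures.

I = I_cm + Md² = (1/2)MR² + Md² = M·[0.5·(0.072)² + (0.21)²] = M·0.046692.
So M = 0.2054 / 0.046692 = 4.399 kg.

4.40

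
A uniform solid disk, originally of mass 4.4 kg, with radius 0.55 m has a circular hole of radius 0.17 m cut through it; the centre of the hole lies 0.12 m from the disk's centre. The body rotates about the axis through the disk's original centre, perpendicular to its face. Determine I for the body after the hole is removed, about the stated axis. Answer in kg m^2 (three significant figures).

Unpierced body about its centre: I₀ = (1/2)MR² = (1/2)(4.4)(0.55)² = 0.6655 kg m^2.
The removed disk has mass m = M·(r/R)² = (4.4)(0.17/0.55)² = 0.42036 kg (same uniform areal density).
Its moment of inertia about the rotation axis (parallel-axis theorem): I_hole = (1/2)mr² + md² = (1/2)(0.42036)(0.17)² + (0.42036)(0.12)² = 0.012127 kg m^2.
Treating the hole as negative mass, I = I₀ − I_hole = 0.6655 − 0.012127 = 0.65337 kg m^2.

0.653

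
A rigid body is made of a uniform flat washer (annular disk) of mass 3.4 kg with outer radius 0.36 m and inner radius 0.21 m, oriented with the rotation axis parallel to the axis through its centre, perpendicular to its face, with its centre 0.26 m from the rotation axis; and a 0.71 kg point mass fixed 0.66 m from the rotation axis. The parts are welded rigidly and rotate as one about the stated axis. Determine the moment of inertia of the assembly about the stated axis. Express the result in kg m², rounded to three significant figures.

Annular disk: I_cm = (1/2)M(R²+r²) = (1/2)(3.4)[(0.36)² + (0.21)²] = 0.29529 kg m²; centre at d = 0.26 m, so the parallel axis theorem gives I = 0.29529 + (3.4)(0.26)² = 0.52513 kg m².
Point mass: I_cm = 0; centre at d = 0.66 m, so the parallel axis theorem gives I = 0 + (0.71)(0.66)² = 0.30928 kg m².
Total I = 0.52513 + 0.30928 = 0.83441 kg m².

0.834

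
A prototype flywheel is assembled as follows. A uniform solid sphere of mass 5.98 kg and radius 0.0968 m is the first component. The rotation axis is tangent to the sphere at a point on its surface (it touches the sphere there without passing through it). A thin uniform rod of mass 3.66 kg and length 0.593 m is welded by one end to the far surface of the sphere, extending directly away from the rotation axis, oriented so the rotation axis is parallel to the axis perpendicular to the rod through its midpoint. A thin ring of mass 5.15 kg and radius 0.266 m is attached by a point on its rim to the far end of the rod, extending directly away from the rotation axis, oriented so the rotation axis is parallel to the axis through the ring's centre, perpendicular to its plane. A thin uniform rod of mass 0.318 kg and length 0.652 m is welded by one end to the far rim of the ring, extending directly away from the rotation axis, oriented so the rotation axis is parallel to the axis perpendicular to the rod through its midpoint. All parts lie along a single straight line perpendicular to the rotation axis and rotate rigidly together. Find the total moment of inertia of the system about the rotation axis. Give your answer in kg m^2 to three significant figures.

Solid sphere: I_cm = (2/5)MR² = (2/5)(5.98)(0.0968)² = 0.022414 kg m^2; centre at d = 0.0968 m, so the parallel axis theorem gives I = 0.022414 + (5.98)(0.0968)² = 0.078448 kg m^2.
Thin rod: I_cm = (1/12)ML² = (1/12)(3.66)(0.593)² = 0.10725 kg m^2; centre at d = 0.0968 + 0.0968 + 0.2965 = 0.4901 m, so the parallel axis theorem gives I = 0.10725 + (3.66)(0.4901)² = 0.98638 kg m^2.
Thin ring: I_cm = MR² = (5.15)(0.266)² = 0.36439 kg m^2; centre at d = 0.0968 + 0.0968 + 0.2965 + 0.2965 + 0.266 = 1.0526 m, so the parallel axis theorem gives I = 0.36439 + (5.15)(1.0526)² = 6.0704 kg m^2.
Thin rod: I_cm = (1/12)ML² = (1/12)(0.318)(0.652)² = 0.011265 kg m^2; centre at d = 0.0968 + 0.0968 + 0.2965 + 0.2965 + 0.266 + 0.266 + 0.326 = 1.6446 m, so the parallel axis theorem gives I = 0.011265 + (0.318)(1.6446)² = 0.87136 kg m^2.
Total I = 0.078448 + 0.98638 + 6.0704 + 0.87136 = 8.0066 kg m^2.

8.01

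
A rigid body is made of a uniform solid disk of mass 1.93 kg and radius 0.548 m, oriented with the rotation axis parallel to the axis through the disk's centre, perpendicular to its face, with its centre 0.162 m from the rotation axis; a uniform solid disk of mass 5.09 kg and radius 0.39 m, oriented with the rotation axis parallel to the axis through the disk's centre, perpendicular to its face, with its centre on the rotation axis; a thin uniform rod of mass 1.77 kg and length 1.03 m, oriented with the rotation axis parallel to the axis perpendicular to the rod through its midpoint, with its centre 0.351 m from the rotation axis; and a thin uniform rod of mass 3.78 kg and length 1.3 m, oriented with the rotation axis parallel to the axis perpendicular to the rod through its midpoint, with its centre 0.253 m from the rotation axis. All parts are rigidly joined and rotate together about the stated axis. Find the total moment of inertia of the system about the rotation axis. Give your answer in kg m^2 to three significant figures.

1.88

Solid disk: I_cm = (1/2)MR² = (1/2)(1.93)(0.548)² = 0.28979 kg m^2; centre at d = 0.162 m, so I = I_cm + Md² gives I = 0.28979 + (1.93)(0.162)² = 0.34044 kg m^2.
Solid disk: I_cm = (1/2)MR² = (1/2)(5.09)(0.39)² = 0.38709 kg m^2; axis through the centre, so I = 0.38709 kg m^2.
Thin rod: I_cm = (1/12)ML² = (1/12)(1.77)(1.03)² = 0.15648 kg m^2; centre at d = 0.351 m, so I = I_cm + Md² gives I = 0.15648 + (1.77)(0.351)² = 0.37455 kg m^2.
Thin rod: I_cm = (1/12)ML² = (1/12)(3.78)(1.3)² = 0.53235 kg m^2; centre at d = 0.253 m, so I = I_cm + Md² gives I = 0.53235 + (3.78)(0.253)² = 0.7743 kg m^2.
Total I = 0.34044 + 0.38709 + 0.37455 + 0.7743 = 1.8764 kg m^2.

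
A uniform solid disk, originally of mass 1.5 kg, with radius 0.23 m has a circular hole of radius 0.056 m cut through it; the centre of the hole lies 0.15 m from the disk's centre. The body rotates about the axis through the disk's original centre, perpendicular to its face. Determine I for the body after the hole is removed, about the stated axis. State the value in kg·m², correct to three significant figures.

0.0375

Unpierced body about its centre: I₀ = (1/2)MR² = (1/2)(1.5)(0.23)² = 0.039675 kg·m².
The removed disk has mass m = M·(r/R)² = (1.5)(0.056/0.23)² = 0.088922 kg (same uniform areal density).
Its moment of inertia about the rotation axis (parallel-axis theorem): I_hole = (1/2)mr² + md² = (1/2)(0.088922)(0.056)² + (0.088922)(0.15)² = 0.0021402 kg·m².
Treating the hole as negative mass, I = I₀ − I_hole = 0.039675 − 0.0021402 = 0.037535 kg·m².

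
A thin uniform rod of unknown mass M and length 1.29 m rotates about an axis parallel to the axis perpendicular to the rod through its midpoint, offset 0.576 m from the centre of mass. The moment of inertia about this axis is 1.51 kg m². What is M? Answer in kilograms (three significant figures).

3.21

I = I_cm + Md² = (1/12)ML² + Md² = M·[0.0833333·(1.29)² + (0.576)²] = M·0.47045.
So M = 1.51 / 0.47045 = 3.2097 kg.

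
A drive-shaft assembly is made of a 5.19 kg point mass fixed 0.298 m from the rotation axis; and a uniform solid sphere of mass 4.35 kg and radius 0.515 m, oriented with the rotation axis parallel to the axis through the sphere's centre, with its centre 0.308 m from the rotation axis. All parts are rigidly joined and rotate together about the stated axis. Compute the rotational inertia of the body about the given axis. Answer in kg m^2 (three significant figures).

1.34

Point mass: I_cm = 0; centre at d = 0.298 m, so I = I_cm + Md² gives I = 0 + (5.19)(0.298)² = 0.46089 kg m^2.
Solid sphere: I_cm = (2/5)MR² = (2/5)(4.35)(0.515)² = 0.46149 kg m^2; centre at d = 0.308 m, so I = I_cm + Md² gives I = 0.46149 + (4.35)(0.308)² = 0.87415 kg m^2.
Total I = 0.46089 + 0.87415 = 1.335 kg m^2.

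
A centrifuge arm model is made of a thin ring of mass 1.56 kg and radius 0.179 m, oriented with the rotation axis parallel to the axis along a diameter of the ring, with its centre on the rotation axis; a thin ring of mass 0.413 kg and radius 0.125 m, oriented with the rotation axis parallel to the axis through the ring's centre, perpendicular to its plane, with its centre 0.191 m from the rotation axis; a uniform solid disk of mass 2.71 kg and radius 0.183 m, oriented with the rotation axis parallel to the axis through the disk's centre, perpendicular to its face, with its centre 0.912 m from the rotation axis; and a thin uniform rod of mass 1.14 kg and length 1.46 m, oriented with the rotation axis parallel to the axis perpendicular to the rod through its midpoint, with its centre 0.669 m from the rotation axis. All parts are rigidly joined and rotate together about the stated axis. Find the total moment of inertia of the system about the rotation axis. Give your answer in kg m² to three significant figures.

3.06

Thin ring: I_cm = (1/2)MR² = (1/2)(1.56)(0.179)² = 0.024992 kg m²; axis through the centre, so I = 0.024992 kg m².
Thin ring: I_cm = MR² = (0.413)(0.125)² = 0.0064531 kg m²; centre at d = 0.191 m, so the parallel axis theorem gives I = 0.0064531 + (0.413)(0.191)² = 0.02152 kg m².
Solid disk: I_cm = (1/2)MR² = (1/2)(2.71)(0.183)² = 0.045378 kg m²; centre at d = 0.912 m, so the parallel axis theorem gives I = 0.045378 + (2.71)(0.912)² = 2.2994 kg m².
Thin rod: I_cm = (1/12)ML² = (1/12)(1.14)(1.46)² = 0.2025 kg m²; centre at d = 0.669 m, so the parallel axis theorem gives I = 0.2025 + (1.14)(0.669)² = 0.71272 kg m².
Total I = 0.024992 + 0.02152 + 2.2994 + 0.71272 = 3.0586 kg m².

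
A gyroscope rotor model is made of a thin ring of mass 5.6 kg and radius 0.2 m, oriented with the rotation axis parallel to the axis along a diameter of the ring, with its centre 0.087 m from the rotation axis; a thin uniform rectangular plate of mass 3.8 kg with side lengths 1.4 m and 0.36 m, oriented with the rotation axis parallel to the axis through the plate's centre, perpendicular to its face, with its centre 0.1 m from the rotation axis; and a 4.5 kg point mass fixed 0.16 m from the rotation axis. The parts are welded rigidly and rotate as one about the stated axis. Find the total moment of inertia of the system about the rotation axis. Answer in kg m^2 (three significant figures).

Thin ring: I_cm = (1/2)MR² = (1/2)(5.6)(0.2)² = 0.112 kg m^2; centre at d = 0.087 m, so I = I_cm + Md² gives I = 0.112 + (5.6)(0.087)² = 0.15439 kg m^2.
Rectangular plate: I_cm = (1/12)M(a²+b²) = (1/12)(3.8)[(1.4)² + (0.36)²] = 0.66171 kg m^2; centre at d = 0.1 m, so I = I_cm + Md² gives I = 0.66171 + (3.8)(0.1)² = 0.69971 kg m^2.
Point mass: I_cm = 0; centre at d = 0.16 m, so I = I_cm + Md² gives I = 0 + (4.5)(0.16)² = 0.1152 kg m^2.
Total I = 0.15439 + 0.69971 + 0.1152 = 0.96929 kg m^2.

0.969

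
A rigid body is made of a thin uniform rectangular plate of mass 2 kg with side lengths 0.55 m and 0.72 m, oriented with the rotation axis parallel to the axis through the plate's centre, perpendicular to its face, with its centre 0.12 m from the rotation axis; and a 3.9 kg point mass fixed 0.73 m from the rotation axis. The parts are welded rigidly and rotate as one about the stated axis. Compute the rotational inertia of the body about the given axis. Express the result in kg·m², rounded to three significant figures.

Rectangular plate: I_cm = (1/12)M(a²+b²) = (1/12)(2)[(0.55)² + (0.72)²] = 0.13682 kg·m²; centre at d = 0.12 m, so I = I_cm + Md² gives I = 0.13682 + (2)(0.12)² = 0.16562 kg·m².
Point mass: I_cm = 0; centre at d = 0.73 m, so I = I_cm + Md² gives I = 0 + (3.9)(0.73)² = 2.0783 kg·m².
Total I = 0.16562 + 2.0783 = 2.2439 kg·m².

2.24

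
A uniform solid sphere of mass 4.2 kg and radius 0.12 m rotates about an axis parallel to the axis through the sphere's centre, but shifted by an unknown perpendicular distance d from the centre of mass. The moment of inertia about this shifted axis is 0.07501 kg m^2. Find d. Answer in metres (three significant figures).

0.110

About the centre-of-mass axis, I_cm = (2/5)MR² = (2/5)(4.2)(0.12)² = 0.024192 kg m^2.
Parallel axis theorem: I = I_cm + Md², so Md² = 0.07501 − 0.024192 = 0.050818 kg m^2.
d = √(0.050818 / 4.2) = 0.11 m.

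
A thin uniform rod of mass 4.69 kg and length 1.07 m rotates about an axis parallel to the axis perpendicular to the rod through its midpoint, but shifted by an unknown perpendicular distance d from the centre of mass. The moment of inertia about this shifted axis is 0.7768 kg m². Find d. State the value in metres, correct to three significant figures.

About the centre-of-mass axis, I_cm = (1/12)ML² = (1/12)(4.69)(1.07)² = 0.44747 kg m².
Parallel axis theorem: I = I_cm + Md², so Md² = 0.7768 − 0.44747 = 0.32933 kg m².
d = √(0.32933 / 4.69) = 0.26499 m.

0.265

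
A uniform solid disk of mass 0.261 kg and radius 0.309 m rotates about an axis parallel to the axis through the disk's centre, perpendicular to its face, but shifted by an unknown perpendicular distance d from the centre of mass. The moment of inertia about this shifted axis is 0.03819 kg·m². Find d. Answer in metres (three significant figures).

About the centre-of-mass axis, I_cm = (1/2)MR² = (1/2)(0.261)(0.309)² = 0.01246 kg·m².
Parallel axis theorem: I = I_cm + Md², so Md² = 0.03819 − 0.01246 = 0.02573 kg·m².
d = √(0.02573 / 0.261) = 0.31398 m.

0.314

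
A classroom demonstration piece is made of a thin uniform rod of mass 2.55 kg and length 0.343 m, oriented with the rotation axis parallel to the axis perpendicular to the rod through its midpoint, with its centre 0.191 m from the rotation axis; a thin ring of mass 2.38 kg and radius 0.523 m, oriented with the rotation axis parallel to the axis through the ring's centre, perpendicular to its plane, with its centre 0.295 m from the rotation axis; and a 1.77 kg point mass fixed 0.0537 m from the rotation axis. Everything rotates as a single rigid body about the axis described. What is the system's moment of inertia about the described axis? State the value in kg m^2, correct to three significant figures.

Thin rod: I_cm = (1/12)ML² = (1/12)(2.55)(0.343)² = 0.025 kg m^2; centre at d = 0.191 m, so I = I_cm + Md² gives I = 0.025 + (2.55)(0.191)² = 0.11803 kg m^2.
Thin ring: I_cm = MR² = (2.38)(0.523)² = 0.651 kg m^2; centre at d = 0.295 m, so I = I_cm + Md² gives I = 0.651 + (2.38)(0.295)² = 0.85812 kg m^2.
Point mass: I_cm = 0; centre at d = 0.0537 m, so I = I_cm + Md² gives I = 0 + (1.77)(0.0537)² = 0.0051041 kg m^2.
Total I = 0.11803 + 0.85812 + 0.0051041 = 0.98125 kg m^2.

0.981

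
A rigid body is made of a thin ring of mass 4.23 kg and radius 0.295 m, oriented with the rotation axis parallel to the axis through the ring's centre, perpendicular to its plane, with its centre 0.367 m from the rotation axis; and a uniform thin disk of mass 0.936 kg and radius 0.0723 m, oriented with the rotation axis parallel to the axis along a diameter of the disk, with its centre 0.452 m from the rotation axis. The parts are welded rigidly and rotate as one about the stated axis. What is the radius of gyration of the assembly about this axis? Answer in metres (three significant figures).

Thin ring: I_cm = MR² = (4.23)(0.295)² = 0.36812 kg m^2; centre at d = 0.367 m, so I = I_cm + Md² gives I = 0.36812 + (4.23)(0.367)² = 0.93785 kg m^2.
Thin disk: I_cm = (1/4)MR² = (1/4)(0.936)(0.0723)² = 0.0012232 kg m^2; centre at d = 0.452 m, so I = I_cm + Md² gives I = 0.0012232 + (0.936)(0.452)² = 0.19245 kg m^2.
Total I = 1.1303 kg m^2; total mass M = 5.166 kg.
k = √(I/M) = √(1.1303/5.166) = 0.46776 m.

0.468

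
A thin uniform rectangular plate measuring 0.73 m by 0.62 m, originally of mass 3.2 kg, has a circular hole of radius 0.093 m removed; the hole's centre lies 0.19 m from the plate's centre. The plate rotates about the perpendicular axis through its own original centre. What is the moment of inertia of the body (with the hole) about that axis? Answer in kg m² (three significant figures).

0.237

Unpierced body about its centre: I₀ = (1/12)M(a²+b²) = (1/12)(3.2)[(0.73)² + (0.62)²] = 0.24461 kg m².
The removed disk has mass m = M·πr²/(ab) = (3.2)·π(0.093)²/(0.73·0.62) = 0.19211 kg (same uniform areal density).
Its moment of inertia about the rotation axis (parallel-axis theorem): I_hole = (1/2)mr² + md² = (1/2)(0.19211)(0.093)² + (0.19211)(0.19)² = 0.007766 kg m².
Treating the hole as negative mass, I = I₀ − I_hole = 0.24461 − 0.007766 = 0.23685 kg m².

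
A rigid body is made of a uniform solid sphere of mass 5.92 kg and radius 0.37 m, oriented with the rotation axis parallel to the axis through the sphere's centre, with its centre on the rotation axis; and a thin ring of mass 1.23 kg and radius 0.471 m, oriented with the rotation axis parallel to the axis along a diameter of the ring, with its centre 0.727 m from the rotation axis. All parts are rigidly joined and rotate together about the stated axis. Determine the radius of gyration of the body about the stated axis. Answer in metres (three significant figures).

Solid sphere: I_cm = (2/5)MR² = (2/5)(5.92)(0.37)² = 0.32418 kg m^2; axis through the centre, so I = 0.32418 kg m^2.
Thin ring: I_cm = (1/2)MR² = (1/2)(1.23)(0.471)² = 0.13643 kg m^2; centre at d = 0.727 m, so the parallel axis theorem gives I = 0.13643 + (1.23)(0.727)² = 0.78652 kg m^2.
Total I = 1.1107 kg m^2; total mass M = 7.15 kg.
k = √(I/M) = √(1.1107/7.15) = 0.39414 m.

0.394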